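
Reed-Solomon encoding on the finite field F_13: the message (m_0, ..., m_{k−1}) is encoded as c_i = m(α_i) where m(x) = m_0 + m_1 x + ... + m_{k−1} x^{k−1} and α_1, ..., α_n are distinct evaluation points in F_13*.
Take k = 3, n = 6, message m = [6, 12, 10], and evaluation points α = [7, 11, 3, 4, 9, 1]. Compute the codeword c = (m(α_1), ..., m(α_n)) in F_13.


c = [8, 9, 2, 6, 1, 2]

Message polynomial: m(x) = 6 + 12·x + 10·x^2 (mod 13).
For each evaluation point α_i, compute m(α_i) mod 13:
  α_1 = 7: Horner steps 10 → 4 → 8, so m(7) = 8.
  α_2 = 11: Horner steps 10 → 5 → 9, so m(11) = 9.
  α_3 = 3: Horner steps 10 → 3 → 2, so m(3) = 2.
  α_4 = 4: Horner steps 10 → 0 → 6, so m(4) = 6.
  α_5 = 9: Horner steps 10 → 11 → 1, so m(9) = 1.
  α_6 = 1: Horner steps 10 → 9 → 2, so m(1) = 2.
Codeword c = [8, 9, 2, 6, 1, 2] ∈ F_13^6.


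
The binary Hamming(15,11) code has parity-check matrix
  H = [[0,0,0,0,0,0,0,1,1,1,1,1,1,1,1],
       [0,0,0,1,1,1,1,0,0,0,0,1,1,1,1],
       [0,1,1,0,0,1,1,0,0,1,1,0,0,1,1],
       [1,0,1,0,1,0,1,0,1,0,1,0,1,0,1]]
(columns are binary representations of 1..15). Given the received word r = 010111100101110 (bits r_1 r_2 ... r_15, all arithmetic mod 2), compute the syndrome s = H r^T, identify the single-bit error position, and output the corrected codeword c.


s = (0, 1, 1, 1)^T, error position = 7, corrected codeword c = 010111000101110

Compute s = H r^T mod 2 one row at a time:
  s_1 = 0 + 0 + 1 + 0 + 1 + 1 + 1 + 0 = 4 ≡ 0 (mod 2).
  s_2 = 1 + 1 + 1 + 1 + 1 + 1 + 1 + 0 = 7 ≡ 1 (mod 2).
  s_3 = 1 + 0 + 1 + 1 + 1 + 0 + 1 + 0 = 5 ≡ 1 (mod 2).
  s_4 = 0 + 0 + 1 + 1 + 0 + 0 + 1 + 0 = 3 ≡ 1 (mod 2).
s = (0, 1, 1, 1)^T — this equals column 7 of H (binary 0111), so error is at position 7.
Correct: flip bit 7 of r = 010111100101110 to get c = 010111000101110.


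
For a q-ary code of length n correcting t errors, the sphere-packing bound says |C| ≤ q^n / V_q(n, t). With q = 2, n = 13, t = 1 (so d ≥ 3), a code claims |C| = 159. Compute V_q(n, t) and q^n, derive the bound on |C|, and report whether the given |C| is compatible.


V_q(n, t) = 14, q^n = 8192, Hamming bound = 585, |C| = 159 ≤ bound (satisfied).

Step 1: Compute V_q(n, t) = Σ_{j=0}^1 C(n, j) (q−1)^j.
  j = 0: C(13,0)·(1)^0 = 1·1 = 1.
  j = 1: C(13,1)·(1)^1 = 13·1 = 13.
  V_q(n, t) = 1 + 13 = 14.
Step 2: q^n = 2^13 = 8192.
Step 3: Hamming bound ⌊q^n / V_q(n,t)⌋ = ⌊8192/14⌋ = 585.
Step 4: Compare |C| = 159 to 585: satisfied.
The claimed |C| lies below the Hamming bound.


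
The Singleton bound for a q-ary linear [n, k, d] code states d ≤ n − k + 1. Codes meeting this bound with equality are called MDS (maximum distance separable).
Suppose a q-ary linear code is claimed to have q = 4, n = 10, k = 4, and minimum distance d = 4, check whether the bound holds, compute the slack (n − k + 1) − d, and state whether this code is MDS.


Singleton RHS = n − k + 1 = 7, slack = 3, bound satisfied, not MDS.

Singleton bound: d ≤ n − k + 1.
Here n = 10, k = 4, so n − k + 1 = 7.
Given d = 4, check d ≤ 7: YES.
Slack = (n − k + 1) − d = 3.
The code is NOT MDS (slack = 3 > 0).
Description: the claimed parameters are [10, 4, 4]_4; such a code would be non-MDS.


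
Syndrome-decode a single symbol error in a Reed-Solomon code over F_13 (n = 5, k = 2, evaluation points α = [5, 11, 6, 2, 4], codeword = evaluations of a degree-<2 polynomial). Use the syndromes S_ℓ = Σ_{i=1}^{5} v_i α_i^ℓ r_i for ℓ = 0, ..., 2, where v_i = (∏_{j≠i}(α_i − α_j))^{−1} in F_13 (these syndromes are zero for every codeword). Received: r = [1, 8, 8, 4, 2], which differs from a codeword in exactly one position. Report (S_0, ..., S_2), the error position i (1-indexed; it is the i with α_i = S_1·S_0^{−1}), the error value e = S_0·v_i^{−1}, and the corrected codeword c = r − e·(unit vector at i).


S = (5, 4, 11), error at position 3, error magnitude e = 8, c = [1, 8, 0, 4, 2].

Step 1: column multipliers v_i = (∏_{j≠i}(α_i − α_j))^{−1} mod 13.
  i = 1 (α = 5): (5−11)(5−6)(5−2)(5−4) = (−6)·(−1)·3·1 = 18 ≡ 5, so v_1 = 5^{−1} = 8 (mod 13).
  i = 2 (α = 11): (11−5)(11−6)(11−2)(11−4) = 6·5·9·7 = 1890 ≡ 5, so v_2 = 5^{−1} = 8 (mod 13).
  i = 3 (α = 6): (6−5)(6−11)(6−2)(6−4) = 1·(−5)·4·2 = −40 ≡ 12, so v_3 = 12^{−1} = 12 (mod 13).
  i = 4 (α = 2): (2−5)(2−11)(2−6)(2−4) = (−3)·(−9)·(−4)·(−2) = 216 ≡ 8, so v_4 = 8^{−1} = 5 (mod 13).
  i = 5 (α = 4): (4−5)(4−11)(4−6)(4−2) = (−1)·(−7)·(−2)·2 = −28 ≡ 11, so v_5 = 11^{−1} = 6 (mod 13).
  v = [8, 8, 12, 5, 6].
Step 2: syndromes of r = [1, 8, 8, 4, 2] (all sums mod 13).
  S_0 = Σ v_i r_i = 8·1 + 8·8 + 12·8 + 5·4 + 6·2 = 200 ≡ 5.
  S_1 = Σ v_i α_i r_i = 8·5·1 + 8·11·8 + 12·6·8 + 5·2·4 + 6·4·2 = 1408 ≡ 4.
  α_i^2 mod 13 = [12, 4, 10, 4, 3].
  S_2 = Σ v_i α_i^2 r_i = 8·12·1 + 8·4·8 + 12·10·8 + 5·4·4 + 6·3·2 = 1428 ≡ 11.
  S = (5, 4, 11) ≠ 0, so r is not a codeword (an error is present).
Step 3: locate the error. For a single error e at position i, S_ℓ = v_i·e·α_i^ℓ, so α_err = S_1/S_0.
  S_0^{−1} = 5^{−1} = 8 (mod 13), so α_err = 4·8 = 32 ≡ 6 = α_3. Error position i = 3.
  Consistency check: S_2/S_1 = 11·10 = 110 ≡ 6 = α_err ✓ (single-error assumption holds).
Step 4: error magnitude e = S_0/v_3 = S_0·∏_{j≠3}(α_3 − α_j) = 5·12 = 60 ≡ 8 (mod 13).
Step 5: correct position 3: c_3 = r_3 − e = 8 − 8 ≡ 0 (mod 13). Hence c = [1, 8, 0, 4, 2].
  Check: interpolating c through the α_i gives m(x) = 6 + 12·x (degree < 2) with m(α_i) = c_i for every i, so c is indeed a codeword.


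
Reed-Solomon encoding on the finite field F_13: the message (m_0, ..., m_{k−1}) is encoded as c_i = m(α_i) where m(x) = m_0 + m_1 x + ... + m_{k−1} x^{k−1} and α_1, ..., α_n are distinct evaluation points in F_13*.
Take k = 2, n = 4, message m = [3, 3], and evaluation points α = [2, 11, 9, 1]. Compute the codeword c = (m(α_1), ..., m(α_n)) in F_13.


c = [9, 10, 4, 6]

Message polynomial: m(x) = 3 + 3·x (mod 13).
For each evaluation point α_i, compute m(α_i) mod 13:
  α_1 = 2: Horner steps 3 → 9, so m(2) = 9.
  α_2 = 11: Horner steps 3 → 10, so m(11) = 10.
  α_3 = 9: Horner steps 3 → 4, so m(9) = 4.
  α_4 = 1: Horner steps 3 → 6, so m(1) = 6.
Codeword c = [9, 10, 4, 6] ∈ F_13^4.


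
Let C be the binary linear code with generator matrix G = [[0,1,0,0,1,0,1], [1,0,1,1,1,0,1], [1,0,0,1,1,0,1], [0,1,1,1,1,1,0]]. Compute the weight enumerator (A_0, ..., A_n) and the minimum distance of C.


Weight distribution: A_0 = 1, A_1 = 1, A_3 = 4, A_4 = 7, A_5 = 3. Minimum distance d = 1.

Enumerate all 2^4 = 16 messages m ∈ F_2^4.
For each, compute codeword c = mG in F_2^7, then tally its weight.
  m = 0000 → c = 0000000, weight = 0.
  m = 1000 → c = 0100101, weight = 3.
  m = 0100 → c = 1011101, weight = 5.
  m = 1100 → c = 1111000, weight = 4.
  m = 0010 → c = 1001101, weight = 4.
  m = 1010 → c = 1101000, weight = 3.
  m = 0110 → c = 0010000, weight = 1.
  m = 1110 → c = 0110101, weight = 4.
  m = 0001 → c = 0111110, weight = 5.
  m = 1001 → c = 0011011, weight = 4.
  m = 0101 → c = 1100011, weight = 4.
  m = 1101 → c = 1000110, weight = 3.
  m = 0011 → c = 1110011, weight = 5.
  m = 1011 → c = 1010110, weight = 4.
  m = 0111 → c = 0101110, weight = 4.
  m = 1111 → c = 0001011, weight = 3.
Tally weights:
  weight 0: 1 codewords.
  weight 1: 1 codewords.
  weight 3: 4 codewords.
  weight 4: 7 codewords.
  weight 5: 3 codewords.
Minimum distance d = smallest w > 0 with A_w > 0 = 1.
Sanity: Σ A_w = 16 = 2^4 = 16 ✓.


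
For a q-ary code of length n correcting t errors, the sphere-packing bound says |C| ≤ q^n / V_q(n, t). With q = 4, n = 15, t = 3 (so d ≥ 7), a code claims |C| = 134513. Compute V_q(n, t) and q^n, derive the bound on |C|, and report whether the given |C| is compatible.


V_q(n, t) = 13276, q^n = 1073741824, Hamming bound = 80878, |C| = 134513 > bound (violated).

Step 1: Compute V_q(n, t) = Σ_{j=0}^3 C(n, j) (q−1)^j.
  j = 0: C(15,0)·(3)^0 = 1·1 = 1.
  j = 1: C(15,1)·(3)^1 = 15·3 = 45.
  j = 2: C(15,2)·(3)^2 = 105·9 = 945.
  j = 3: C(15,3)·(3)^3 = 455·27 = 12285.
  V_q(n, t) = 1 + 45 + 945 + 12285 = 13276.
Step 2: q^n = 4^15 = 1073741824.
Step 3: Hamming bound ⌊q^n / V_q(n,t)⌋ = ⌊1073741824/13276⌋ = 80878.
Step 4: Compare |C| = 134513 to 80878: violated.
The claimed |C| lies above the Hamming bound, so no 4-ary code of length 15 with d ≥ 7 can have 134513 codewords.


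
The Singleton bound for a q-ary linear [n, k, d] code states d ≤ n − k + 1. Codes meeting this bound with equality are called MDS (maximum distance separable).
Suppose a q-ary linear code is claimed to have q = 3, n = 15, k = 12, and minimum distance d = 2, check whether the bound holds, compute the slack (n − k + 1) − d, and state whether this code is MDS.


Singleton RHS = n − k + 1 = 4, slack = 2, bound satisfied, not MDS.

Singleton bound: d ≤ n − k + 1.
Here n = 15, k = 12, so n − k + 1 = 4.
Given d = 2, check d ≤ 4: YES.
Slack = (n − k + 1) − d = 2.
The code is NOT MDS (slack = 2 > 0).
Description: the claimed parameters are [15, 12, 2]_3; such a code would be non-MDS.


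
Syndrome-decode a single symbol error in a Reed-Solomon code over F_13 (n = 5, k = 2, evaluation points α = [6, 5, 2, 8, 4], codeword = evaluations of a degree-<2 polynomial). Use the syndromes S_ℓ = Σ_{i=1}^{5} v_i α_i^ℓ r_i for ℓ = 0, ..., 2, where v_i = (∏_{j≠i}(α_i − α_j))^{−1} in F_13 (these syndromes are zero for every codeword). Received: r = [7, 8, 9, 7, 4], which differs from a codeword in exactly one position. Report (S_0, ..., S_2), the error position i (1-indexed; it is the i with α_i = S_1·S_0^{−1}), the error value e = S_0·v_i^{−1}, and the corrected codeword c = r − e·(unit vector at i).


S = (6, 10, 8), error at position 1, error magnitude e = 8, c = [12, 8, 9, 7, 4].

Step 1: column multipliers v_i = (∏_{j≠i}(α_i − α_j))^{−1} mod 13.
  i = 1 (α = 6): (6−5)(6−2)(6−8)(6−4) = 1·4·(−2)·2 = −16 ≡ 10, so v_1 = 10^{−1} = 4 (mod 13).
  i = 2 (α = 5): (5−6)(5−2)(5−8)(5−4) = (−1)·3·(−3)·1 = 9 ≡ 9, so v_2 = 9^{−1} = 3 (mod 13).
  i = 3 (α = 2): (2−6)(2−5)(2−8)(2−4) = (−4)·(−3)·(−6)·(−2) = 144 ≡ 1, so v_3 = 1^{−1} = 1 (mod 13).
  i = 4 (α = 8): (8−6)(8−5)(8−2)(8−4) = 2·3·6·4 = 144 ≡ 1, so v_4 = 1^{−1} = 1 (mod 13).
  i = 5 (α = 4): (4−6)(4−5)(4−2)(4−8) = (−2)·(−1)·2·(−4) = −16 ≡ 10, so v_5 = 10^{−1} = 4 (mod 13).
  v = [4, 3, 1, 1, 4].
Step 2: syndromes of r = [7, 8, 9, 7, 4] (all sums mod 13).
  S_0 = Σ v_i r_i = 4·7 + 3·8 + 1·9 + 1·7 + 4·4 = 84 ≡ 6.
  S_1 = Σ v_i α_i r_i = 4·6·7 + 3·5·8 + 1·2·9 + 1·8·7 + 4·4·4 = 426 ≡ 10.
  α_i^2 mod 13 = [10, 12, 4, 12, 3].
  S_2 = Σ v_i α_i^2 r_i = 4·10·7 + 3·12·8 + 1·4·9 + 1·12·7 + 4·3·4 = 736 ≡ 8.
  S = (6, 10, 8) ≠ 0, so r is not a codeword (an error is present).
Step 3: locate the error. For a single error e at position i, S_ℓ = v_i·e·α_i^ℓ, so α_err = S_1/S_0.
  S_0^{−1} = 6^{−1} = 11 (mod 13), so α_err = 10·11 = 110 ≡ 6 = α_1. Error position i = 1.
  Consistency check: S_2/S_1 = 8·4 = 32 ≡ 6 = α_err ✓ (single-error assumption holds).
Step 4: error magnitude e = S_0/v_1 = S_0·∏_{j≠1}(α_1 − α_j) = 6·10 = 60 ≡ 8 (mod 13).
Step 5: correct position 1: c_1 = r_1 − e = 7 − 8 ≡ 12 (mod 13). Hence c = [12, 8, 9, 7, 4].
  Check: interpolating c through the α_i gives m(x) = 1 + 4·x (degree < 2) with m(α_i) = c_i for every i, so c is indeed a codeword.


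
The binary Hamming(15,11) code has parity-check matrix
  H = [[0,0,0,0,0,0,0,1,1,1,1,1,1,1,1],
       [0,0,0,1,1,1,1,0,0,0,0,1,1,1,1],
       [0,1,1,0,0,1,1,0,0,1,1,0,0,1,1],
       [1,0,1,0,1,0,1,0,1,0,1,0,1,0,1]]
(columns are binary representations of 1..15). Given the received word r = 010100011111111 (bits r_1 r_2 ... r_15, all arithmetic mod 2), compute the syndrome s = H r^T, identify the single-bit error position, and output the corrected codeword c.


s = (0, 1, 1, 0)^T, error position = 6, corrected codeword c = 010101011111111

Compute s = H r^T mod 2 one row at a time:
  s_1 = 1 + 1 + 1 + 1 + 1 + 1 + 1 + 1 = 8 ≡ 0 (mod 2).
  s_2 = 1 + 0 + 0 + 0 + 1 + 1 + 1 + 1 = 5 ≡ 1 (mod 2).
  s_3 = 1 + 0 + 0 + 0 + 1 + 1 + 1 + 1 = 5 ≡ 1 (mod 2).
  s_4 = 0 + 0 + 0 + 0 + 1 + 1 + 1 + 1 = 4 ≡ 0 (mod 2).
s = (0, 1, 1, 0)^T — this equals column 6 of H (binary 0110), so error is at position 6.
Correct: flip bit 6 of r = 010100011111111 to get c = 010101011111111.


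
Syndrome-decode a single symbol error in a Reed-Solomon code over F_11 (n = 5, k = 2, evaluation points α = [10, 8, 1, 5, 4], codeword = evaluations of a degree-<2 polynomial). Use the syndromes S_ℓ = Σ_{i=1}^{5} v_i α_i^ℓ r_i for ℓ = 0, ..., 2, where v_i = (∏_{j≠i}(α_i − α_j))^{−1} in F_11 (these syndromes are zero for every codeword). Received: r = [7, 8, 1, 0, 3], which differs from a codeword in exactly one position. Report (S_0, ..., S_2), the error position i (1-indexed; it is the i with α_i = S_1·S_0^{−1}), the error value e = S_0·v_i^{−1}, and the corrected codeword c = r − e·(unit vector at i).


S = (9, 6, 4), error at position 2, error magnitude e = 6, c = [7, 2, 1, 0, 3].

Step 1: column multipliers v_i = (∏_{j≠i}(α_i − α_j))^{−1} mod 11.
  i = 1 (α = 10): (10−8)(10−1)(10−5)(10−4) = 2·9·5·6 = 540 ≡ 1, so v_1 = 1^{−1} = 1 (mod 11).
  i = 2 (α = 8): (8−10)(8−1)(8−5)(8−4) = (−2)·7·3·4 = −168 ≡ 8, so v_2 = 8^{−1} = 7 (mod 11).
  i = 3 (α = 1): (1−10)(1−8)(1−5)(1−4) = (−9)·(−7)·(−4)·(−3) = 756 ≡ 8, so v_3 = 8^{−1} = 7 (mod 11).
  i = 4 (α = 5): (5−10)(5−8)(5−1)(5−4) = (−5)·(−3)·4·1 = 60 ≡ 5, so v_4 = 5^{−1} = 9 (mod 11).
  i = 5 (α = 4): (4−10)(4−8)(4−1)(4−5) = (−6)·(−4)·3·(−1) = −72 ≡ 5, so v_5 = 5^{−1} = 9 (mod 11).
  v = [1, 7, 7, 9, 9].
Step 2: syndromes of r = [7, 8, 1, 0, 3] (all sums mod 11).
  S_0 = Σ v_i r_i = 1·7 + 7·8 + 7·1 + 9·0 + 9·3 = 97 ≡ 9.
  S_1 = Σ v_i α_i r_i = 1·10·7 + 7·8·8 + 7·1·1 + 9·5·0 + 9·4·3 = 633 ≡ 6.
  α_i^2 mod 11 = [1, 9, 1, 3, 5].
  S_2 = Σ v_i α_i^2 r_i = 1·1·7 + 7·9·8 + 7·1·1 + 9·3·0 + 9·5·3 = 653 ≡ 4.
  S = (9, 6, 4) ≠ 0, so r is not a codeword (an error is present).
Step 3: locate the error. For a single error e at position i, S_ℓ = v_i·e·α_i^ℓ, so α_err = S_1/S_0.
  S_0^{−1} = 9^{−1} = 5 (mod 11), so α_err = 6·5 = 30 ≡ 8 = α_2. Error position i = 2.
  Consistency check: S_2/S_1 = 4·2 = 8 ≡ 8 = α_err ✓ (single-error assumption holds).
Step 4: error magnitude e = S_0/v_2 = S_0·∏_{j≠2}(α_2 − α_j) = 9·8 = 72 ≡ 6 (mod 11).
Step 5: correct position 2: c_2 = r_2 − e = 8 − 6 ≡ 2 (mod 11). Hence c = [7, 2, 1, 0, 3].
  Check: interpolating c through the α_i gives m(x) = 4 + 8·x (degree < 2) with m(α_i) = c_i for every i, so c is indeed a codeword.


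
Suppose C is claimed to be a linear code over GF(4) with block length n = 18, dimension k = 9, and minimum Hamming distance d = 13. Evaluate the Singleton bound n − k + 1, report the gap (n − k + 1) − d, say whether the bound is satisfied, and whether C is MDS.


Singleton RHS = n − k + 1 = 10, slack = -3, bound violated (no such code; not MDS).

Singleton bound: d ≤ n − k + 1.
Here n = 18, k = 9, so n − k + 1 = 10.
Given d = 13, check d ≤ 10: NO.
Slack = (n − k + 1) − d = -3.
The slack is negative: d = 13 exceeds n − k + 1 = 10 by 3, so the Singleton bound is violated and no linear [18, 9, 13]_4 code can exist. In particular it is not MDS (MDS requires d = n − k + 1 exactly).
Description: the claimed parameters are [18, 9, 13]_4; such a code would be impossible (violates the Singleton bound).


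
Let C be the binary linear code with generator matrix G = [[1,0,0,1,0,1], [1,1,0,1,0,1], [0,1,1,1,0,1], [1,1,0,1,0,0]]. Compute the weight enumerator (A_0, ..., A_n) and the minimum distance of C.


Weight distribution: A_0 = 1, A_1 = 2, A_2 = 4, A_3 = 6, A_4 = 3. Minimum distance d = 1.

Enumerate all 2^4 = 16 messages m ∈ F_2^4.
For each, compute codeword c = mG in F_2^6, then tally its weight.
  m = 0000 → c = 000000, weight = 0.
  m = 1000 → c = 100101, weight = 3.
  m = 0100 → c = 110101, weight = 4.
  m = 1100 → c = 010000, weight = 1.
  m = 0010 → c = 011101, weight = 4.
  m = 1010 → c = 111000, weight = 3.
  m = 0110 → c = 101000, weight = 2.
  m = 1110 → c = 001101, weight = 3.
  m = 0001 → c = 110100, weight = 3.
  m = 1001 → c = 010001, weight = 2.
  m = 0101 → c = 000001, weight = 1.
  m = 1101 → c = 100100, weight = 2.
  m = 0011 → c = 101001, weight = 3.
  m = 1011 → c = 001100, weight = 2.
  m = 0111 → c = 011100, weight = 3.
  m = 1111 → c = 111001, weight = 4.
Tally weights:
  weight 0: 1 codewords.
  weight 1: 2 codewords.
  weight 2: 4 codewords.
  weight 3: 6 codewords.
  weight 4: 3 codewords.
Minimum distance d = smallest w > 0 with A_w > 0 = 1.
Sanity: Σ A_w = 16 = 2^4 = 16 ✓.


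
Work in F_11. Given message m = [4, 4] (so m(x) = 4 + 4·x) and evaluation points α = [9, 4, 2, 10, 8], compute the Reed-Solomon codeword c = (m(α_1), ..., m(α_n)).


c = [7, 9, 1, 0, 3]

Message polynomial: m(x) = 4 + 4·x (mod 11).
For each evaluation point α_i, compute m(α_i) mod 11:
  α_1 = 9: Horner steps 4 → 7, so m(9) = 7.
  α_2 = 4: Horner steps 4 → 9, so m(4) = 9.
  α_3 = 2: Horner steps 4 → 1, so m(2) = 1.
  α_4 = 10: Horner steps 4 → 0, so m(10) = 0.
  α_5 = 8: Horner steps 4 → 3, so m(8) = 3.
Codeword c = [7, 9, 1, 0, 3] ∈ F_11^5.


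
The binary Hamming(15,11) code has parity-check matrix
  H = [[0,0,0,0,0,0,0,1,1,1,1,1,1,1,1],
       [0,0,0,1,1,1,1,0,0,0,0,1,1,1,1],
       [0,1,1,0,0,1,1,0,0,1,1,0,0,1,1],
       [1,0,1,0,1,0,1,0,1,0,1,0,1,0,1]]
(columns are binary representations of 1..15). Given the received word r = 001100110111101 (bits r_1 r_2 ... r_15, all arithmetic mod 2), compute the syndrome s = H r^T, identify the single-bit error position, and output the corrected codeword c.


s = (0, 1, 1, 1)^T, error position = 7, corrected codeword c = 001100010111101

Compute s = H r^T mod 2 one row at a time:
  s_1 = 1 + 0 + 1 + 1 + 1 + 1 + 0 + 1 = 6 ≡ 0 (mod 2).
  s_2 = 1 + 0 + 0 + 1 + 1 + 1 + 0 + 1 = 5 ≡ 1 (mod 2).
  s_3 = 0 + 1 + 0 + 1 + 1 + 1 + 0 + 1 = 5 ≡ 1 (mod 2).
  s_4 = 0 + 1 + 0 + 1 + 0 + 1 + 1 + 1 = 5 ≡ 1 (mod 2).
s = (0, 1, 1, 1)^T — this equals column 7 of H (binary 0111), so error is at position 7.
Correct: flip bit 7 of r = 001100110111101 to get c = 001100010111101.


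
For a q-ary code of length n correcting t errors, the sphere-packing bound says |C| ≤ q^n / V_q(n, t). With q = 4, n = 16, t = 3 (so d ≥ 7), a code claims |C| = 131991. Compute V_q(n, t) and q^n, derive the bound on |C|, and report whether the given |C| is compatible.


V_q(n, t) = 16249, q^n = 4294967296, Hamming bound = 264321, |C| = 131991 ≤ bound (satisfied).

Step 1: Compute V_q(n, t) = Σ_{j=0}^3 C(n, j) (q−1)^j.
  j = 0: C(16,0)·(3)^0 = 1·1 = 1.
  j = 1: C(16,1)·(3)^1 = 16·3 = 48.
  j = 2: C(16,2)·(3)^2 = 120·9 = 1080.
  j = 3: C(16,3)·(3)^3 = 560·27 = 15120.
  V_q(n, t) = 1 + 48 + 1080 + 15120 = 16249.
Step 2: q^n = 4^16 = 4294967296.
Step 3: Hamming bound ⌊q^n / V_q(n,t)⌋ = ⌊4294967296/16249⌋ = 264321.
Step 4: Compare |C| = 131991 to 264321: satisfied.
The claimed |C| lies below the Hamming bound.


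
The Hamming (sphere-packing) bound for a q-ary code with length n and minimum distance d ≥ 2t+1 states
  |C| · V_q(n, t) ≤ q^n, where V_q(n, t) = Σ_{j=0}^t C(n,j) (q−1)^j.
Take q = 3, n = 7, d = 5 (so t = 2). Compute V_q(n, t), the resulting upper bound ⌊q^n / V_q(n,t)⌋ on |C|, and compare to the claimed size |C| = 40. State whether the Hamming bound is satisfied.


V_q(n, t) = 99, q^n = 2187, Hamming bound = 22, |C| = 40 > bound (violated).

Step 1: Compute V_q(n, t) = Σ_{j=0}^2 C(n, j) (q−1)^j.
  j = 0: C(7,0)·(2)^0 = 1·1 = 1.
  j = 1: C(7,1)·(2)^1 = 7·2 = 14.
  j = 2: C(7,2)·(2)^2 = 21·4 = 84.
  V_q(n, t) = 1 + 14 + 84 = 99.
Step 2: q^n = 3^7 = 2187.
Step 3: Hamming bound ⌊q^n / V_q(n,t)⌋ = ⌊2187/99⌋ = 22.
Step 4: Compare |C| = 40 to 22: violated.
The claimed |C| lies above the Hamming bound, so no 3-ary code of length 7 with d ≥ 5 can have 40 codewords.


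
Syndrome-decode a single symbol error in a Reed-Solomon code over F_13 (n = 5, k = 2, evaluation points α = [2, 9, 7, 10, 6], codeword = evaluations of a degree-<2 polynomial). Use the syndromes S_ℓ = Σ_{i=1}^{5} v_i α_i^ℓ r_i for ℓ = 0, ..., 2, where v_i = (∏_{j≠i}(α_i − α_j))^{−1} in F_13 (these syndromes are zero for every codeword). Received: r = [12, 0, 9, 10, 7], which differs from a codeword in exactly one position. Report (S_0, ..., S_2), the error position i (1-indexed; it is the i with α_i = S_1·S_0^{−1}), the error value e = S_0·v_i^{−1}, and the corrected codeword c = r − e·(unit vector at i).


S = (12, 3, 4), error at position 4, error magnitude e = 8, c = [12, 0, 9, 2, 7].

Step 1: column multipliers v_i = (∏_{j≠i}(α_i − α_j))^{−1} mod 13.
  i = 1 (α = 2): (2−9)(2−7)(2−10)(2−6) = (−7)·(−5)·(−8)·(−4) = 1120 ≡ 2, so v_1 = 2^{−1} = 7 (mod 13).
  i = 2 (α = 9): (9−2)(9−7)(9−10)(9−6) = 7·2·(−1)·3 = −42 ≡ 10, so v_2 = 10^{−1} = 4 (mod 13).
  i = 3 (α = 7): (7−2)(7−9)(7−10)(7−6) = 5·(−2)·(−3)·1 = 30 ≡ 4, so v_3 = 4^{−1} = 10 (mod 13).
  i = 4 (α = 10): (10−2)(10−9)(10−7)(10−6) = 8·1·3·4 = 96 ≡ 5, so v_4 = 5^{−1} = 8 (mod 13).
  i = 5 (α = 6): (6−2)(6−9)(6−7)(6−10) = 4·(−3)·(−1)·(−4) = −48 ≡ 4, so v_5 = 4^{−1} = 10 (mod 13).
  v = [7, 4, 10, 8, 10].
Step 2: syndromes of r = [12, 0, 9, 10, 7] (all sums mod 13).
  S_0 = Σ v_i r_i = 7·12 + 4·0 + 10·9 + 8·10 + 10·7 = 324 ≡ 12.
  S_1 = Σ v_i α_i r_i = 7·2·12 + 4·9·0 + 10·7·9 + 8·10·10 + 10·6·7 = 2018 ≡ 3.
  α_i^2 mod 13 = [4, 3, 10, 9, 10].
  S_2 = Σ v_i α_i^2 r_i = 7·4·12 + 4·3·0 + 10·10·9 + 8·9·10 + 10·10·7 = 2656 ≡ 4.
  S = (12, 3, 4) ≠ 0, so r is not a codeword (an error is present).
Step 3: locate the error. For a single error e at position i, S_ℓ = v_i·e·α_i^ℓ, so α_err = S_1/S_0.
  S_0^{−1} = 12^{−1} = 12 (mod 13), so α_err = 3·12 = 36 ≡ 10 = α_4. Error position i = 4.
  Consistency check: S_2/S_1 = 4·9 = 36 ≡ 10 = α_err ✓ (single-error assumption holds).
Step 4: error magnitude e = S_0/v_4 = S_0·∏_{j≠4}(α_4 − α_j) = 12·5 = 60 ≡ 8 (mod 13).
Step 5: correct position 4: c_4 = r_4 − e = 10 − 8 ≡ 2 (mod 13). Hence c = [12, 0, 9, 2, 7].
  Check: interpolating c through the α_i gives m(x) = 8 + 2·x (degree < 2) with m(α_i) = c_i for every i, so c is indeed a codeword.


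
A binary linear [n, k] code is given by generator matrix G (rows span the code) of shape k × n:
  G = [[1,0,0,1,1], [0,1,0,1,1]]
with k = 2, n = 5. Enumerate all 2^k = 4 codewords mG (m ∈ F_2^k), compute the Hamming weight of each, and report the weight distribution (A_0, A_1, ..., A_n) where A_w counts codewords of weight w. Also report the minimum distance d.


Weight distribution: A_0 = 1, A_2 = 1, A_3 = 2. Minimum distance d = 2.

Enumerate all 2^2 = 4 messages m ∈ F_2^2.
For each, compute codeword c = mG in F_2^5, then tally its weight.
  m = 00 → c = 00000, weight = 0.
  m = 10 → c = 10011, weight = 3.
  m = 01 → c = 01011, weight = 3.
  m = 11 → c = 11000, weight = 2.
Tally weights:
  weight 0: 1 codewords.
  weight 2: 1 codewords.
  weight 3: 2 codewords.
Minimum distance d = smallest w > 0 with A_w > 0 = 2.
Sanity: Σ A_w = 4 = 2^2 = 4 ✓.


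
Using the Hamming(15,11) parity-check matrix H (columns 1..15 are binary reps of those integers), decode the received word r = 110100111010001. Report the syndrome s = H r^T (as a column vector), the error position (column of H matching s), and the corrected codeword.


s = (0, 1, 0, 1)^T, error position = 5, corrected codeword c = 110110111010001

Compute s = H r^T mod 2 one row at a time:
  s_1 = 1 + 1 + 0 + 1 + 0 + 0 + 0 + 1 = 4 ≡ 0 (mod 2).
  s_2 = 1 + 0 + 0 + 1 + 0 + 0 + 0 + 1 = 3 ≡ 1 (mod 2).
  s_3 = 1 + 0 + 0 + 1 + 0 + 1 + 0 + 1 = 4 ≡ 0 (mod 2).
  s_4 = 1 + 0 + 0 + 1 + 1 + 1 + 0 + 1 = 5 ≡ 1 (mod 2).
s = (0, 1, 0, 1)^T — this equals column 5 of H (binary 0101), so error is at position 5.
Correct: flip bit 5 of r = 110100111010001 to get c = 110110111010001.


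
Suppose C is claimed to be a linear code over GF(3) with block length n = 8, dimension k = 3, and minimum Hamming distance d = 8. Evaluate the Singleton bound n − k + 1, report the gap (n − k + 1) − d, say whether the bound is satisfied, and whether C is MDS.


Singleton RHS = n − k + 1 = 6, slack = -2, bound violated (no such code; not MDS).

Singleton bound: d ≤ n − k + 1.
Here n = 8, k = 3, so n − k + 1 = 6.
Given d = 8, check d ≤ 6: NO.
Slack = (n − k + 1) − d = -2.
The slack is negative: d = 8 exceeds n − k + 1 = 6 by 2, so the Singleton bound is violated and no linear [8, 3, 8]_3 code can exist. In particular it is not MDS (MDS requires d = n − k + 1 exactly).
Description: the claimed parameters are [8, 3, 8]_3; such a code would be impossible (violates the Singleton bound).


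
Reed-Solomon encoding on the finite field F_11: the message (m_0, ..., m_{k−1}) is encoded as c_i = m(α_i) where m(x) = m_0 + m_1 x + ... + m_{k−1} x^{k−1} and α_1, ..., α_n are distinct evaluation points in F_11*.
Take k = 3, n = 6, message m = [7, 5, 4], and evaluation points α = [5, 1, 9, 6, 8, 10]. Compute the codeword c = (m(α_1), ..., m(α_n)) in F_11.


c = [0, 5, 2, 5, 6, 6]

Message polynomial: m(x) = 7 + 5·x + 4·x^2 (mod 11).
For each evaluation point α_i, compute m(α_i) mod 11:
  α_1 = 5: Horner steps 4 → 3 → 0, so m(5) = 0.
  α_2 = 1: Horner steps 4 → 9 → 5, so m(1) = 5.
  α_3 = 9: Horner steps 4 → 8 → 2, so m(9) = 2.
  α_4 = 6: Horner steps 4 → 7 → 5, so m(6) = 5.
  α_5 = 8: Horner steps 4 → 4 → 6, so m(8) = 6.
  α_6 = 10: Horner steps 4 → 1 → 6, so m(10) = 6.
Codeword c = [0, 5, 2, 5, 6, 6] ∈ F_11^6.


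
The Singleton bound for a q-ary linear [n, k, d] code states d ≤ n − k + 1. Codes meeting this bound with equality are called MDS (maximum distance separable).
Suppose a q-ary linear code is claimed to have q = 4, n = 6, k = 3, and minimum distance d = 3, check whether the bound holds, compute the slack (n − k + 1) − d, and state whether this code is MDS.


Singleton RHS = n − k + 1 = 4, slack = 1, bound satisfied, not MDS.

Singleton bound: d ≤ n − k + 1.
Here n = 6, k = 3, so n − k + 1 = 4.
Given d = 3, check d ≤ 4: YES.
Slack = (n − k + 1) − d = 1.
The code is NOT MDS (slack = 1 > 0).
Description: the claimed parameters are [6, 3, 3]_4; such a code would be non-MDS.


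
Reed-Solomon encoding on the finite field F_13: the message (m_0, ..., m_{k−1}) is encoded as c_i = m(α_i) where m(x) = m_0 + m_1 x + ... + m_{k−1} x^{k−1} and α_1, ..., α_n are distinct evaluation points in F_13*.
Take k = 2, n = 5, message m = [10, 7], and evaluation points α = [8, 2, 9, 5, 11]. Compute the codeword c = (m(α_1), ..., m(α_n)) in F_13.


c = [1, 11, 8, 6, 9]

Message polynomial: m(x) = 10 + 7·x (mod 13).
For each evaluation point α_i, compute m(α_i) mod 13:
  α_1 = 8: Horner steps 7 → 1, so m(8) = 1.
  α_2 = 2: Horner steps 7 → 11, so m(2) = 11.
  α_3 = 9: Horner steps 7 → 8, so m(9) = 8.
  α_4 = 5: Horner steps 7 → 6, so m(5) = 6.
  α_5 = 11: Horner steps 7 → 9, so m(11) = 9.
Codeword c = [1, 11, 8, 6, 9] ∈ F_13^5.


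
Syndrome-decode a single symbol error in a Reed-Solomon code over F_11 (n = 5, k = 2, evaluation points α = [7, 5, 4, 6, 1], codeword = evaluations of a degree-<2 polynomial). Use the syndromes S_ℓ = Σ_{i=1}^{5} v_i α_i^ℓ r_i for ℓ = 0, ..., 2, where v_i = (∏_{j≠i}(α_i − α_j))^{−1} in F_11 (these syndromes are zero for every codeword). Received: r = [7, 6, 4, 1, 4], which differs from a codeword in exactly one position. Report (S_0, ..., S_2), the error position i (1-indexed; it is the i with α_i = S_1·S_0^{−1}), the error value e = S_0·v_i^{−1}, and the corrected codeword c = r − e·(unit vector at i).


S = (1, 4, 5), error at position 3, error magnitude e = 4, c = [7, 6, 0, 1, 4].

Step 1: column multipliers v_i = (∏_{j≠i}(α_i − α_j))^{−1} mod 11.
  i = 1 (α = 7): (7−5)(7−4)(7−6)(7−1) = 2·3·1·6 = 36 ≡ 3, so v_1 = 3^{−1} = 4 (mod 11).
  i = 2 (α = 5): (5−7)(5−4)(5−6)(5−1) = (−2)·1·(−1)·4 = 8 ≡ 8, so v_2 = 8^{−1} = 7 (mod 11).
  i = 3 (α = 4): (4−7)(4−5)(4−6)(4−1) = (−3)·(−1)·(−2)·3 = −18 ≡ 4, so v_3 = 4^{−1} = 3 (mod 11).
  i = 4 (α = 6): (6−7)(6−5)(6−4)(6−1) = (−1)·1·2·5 = −10 ≡ 1, so v_4 = 1^{−1} = 1 (mod 11).
  i = 5 (α = 1): (1−7)(1−5)(1−4)(1−6) = (−6)·(−4)·(−3)·(−5) = 360 ≡ 8, so v_5 = 8^{−1} = 7 (mod 11).
  v = [4, 7, 3, 1, 7].
Step 2: syndromes of r = [7, 6, 4, 1, 4] (all sums mod 11).
  S_0 = Σ v_i r_i = 4·7 + 7·6 + 3·4 + 1·1 + 7·4 = 111 ≡ 1.
  S_1 = Σ v_i α_i r_i = 4·7·7 + 7·5·6 + 3·4·4 + 1·6·1 + 7·1·4 = 488 ≡ 4.
  α_i^2 mod 11 = [5, 3, 5, 3, 1].
  S_2 = Σ v_i α_i^2 r_i = 4·5·7 + 7·3·6 + 3·5·4 + 1·3·1 + 7·1·4 = 357 ≡ 5.
  S = (1, 4, 5) ≠ 0, so r is not a codeword (an error is present).
Step 3: locate the error. For a single error e at position i, S_ℓ = v_i·e·α_i^ℓ, so α_err = S_1/S_0.
  S_0^{−1} = 1^{−1} = 1 (mod 11), so α_err = 4·1 = 4 ≡ 4 = α_3. Error position i = 3.
  Consistency check: S_2/S_1 = 5·3 = 15 ≡ 4 = α_err ✓ (single-error assumption holds).
Step 4: error magnitude e = S_0/v_3 = S_0·∏_{j≠3}(α_3 − α_j) = 1·4 = 4 ≡ 4 (mod 11).
Step 5: correct position 3: c_3 = r_3 − e = 4 − 4 ≡ 0 (mod 11). Hence c = [7, 6, 0, 1, 4].
  Check: interpolating c through the α_i gives m(x) = 9 + 6·x (degree < 2) with m(α_i) = c_i for every i, so c is indeed a codeword.


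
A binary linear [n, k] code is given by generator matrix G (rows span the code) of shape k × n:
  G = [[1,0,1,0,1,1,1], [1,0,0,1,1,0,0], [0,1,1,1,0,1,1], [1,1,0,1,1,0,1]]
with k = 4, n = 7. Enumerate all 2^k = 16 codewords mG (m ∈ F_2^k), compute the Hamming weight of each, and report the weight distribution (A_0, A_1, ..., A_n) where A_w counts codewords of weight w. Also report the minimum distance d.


Weight distribution: A_0 = 1, A_1 = 2, A_2 = 1, A_3 = 2, A_4 = 5, A_5 = 4, A_6 = 1. Minimum distance d = 1.

Enumerate all 2^4 = 16 messages m ∈ F_2^4.
For each, compute codeword c = mG in F_2^7, then tally its weight.
  m = 0000 → c = 0000000, weight = 0.
  m = 1000 → c = 1010111, weight = 5.
  m = 0100 → c = 1001100, weight = 3.
  m = 1100 → c = 0011011, weight = 4.
  m = 0010 → c = 0111011, weight = 5.
  m = 1010 → c = 1101100, weight = 4.
  m = 0110 → c = 1110111, weight = 6.
  m = 1110 → c = 0100000, weight = 1.
  m = 0001 → c = 1101101, weight = 5.
  m = 1001 → c = 0111010, weight = 4.
  m = 0101 → c = 0100001, weight = 2.
  m = 1101 → c = 1110110, weight = 5.
  m = 0011 → c = 1010110, weight = 4.
  m = 1011 → c = 0000001, weight = 1.
  m = 0111 → c = 0011010, weight = 3.
  m = 1111 → c = 1001101, weight = 4.
Tally weights:
  weight 0: 1 codewords.
  weight 1: 2 codewords.
  weight 2: 1 codewords.
  weight 3: 2 codewords.
  weight 4: 5 codewords.
  weight 5: 4 codewords.
  weight 6: 1 codewords.
Minimum distance d = smallest w > 0 with A_w > 0 = 1.
Sanity: Σ A_w = 16 = 2^4 = 16 ✓.


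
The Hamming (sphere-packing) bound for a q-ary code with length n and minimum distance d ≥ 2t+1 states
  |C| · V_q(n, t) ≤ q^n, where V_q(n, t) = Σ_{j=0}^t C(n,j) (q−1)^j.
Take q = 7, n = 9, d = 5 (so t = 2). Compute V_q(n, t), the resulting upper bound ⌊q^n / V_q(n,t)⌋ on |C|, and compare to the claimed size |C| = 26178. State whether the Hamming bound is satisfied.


V_q(n, t) = 1351, q^n = 40353607, Hamming bound = 29869, |C| = 26178 ≤ bound (satisfied).

Step 1: Compute V_q(n, t) = Σ_{j=0}^2 C(n, j) (q−1)^j.
  j = 0: C(9,0)·(6)^0 = 1·1 = 1.
  j = 1: C(9,1)·(6)^1 = 9·6 = 54.
  j = 2: C(9,2)·(6)^2 = 36·36 = 1296.
  V_q(n, t) = 1 + 54 + 1296 = 1351.
Step 2: q^n = 7^9 = 40353607.
Step 3: Hamming bound ⌊q^n / V_q(n,t)⌋ = ⌊40353607/1351⌋ = 29869.
Step 4: Compare |C| = 26178 to 29869: satisfied.
The claimed |C| lies below the Hamming bound.


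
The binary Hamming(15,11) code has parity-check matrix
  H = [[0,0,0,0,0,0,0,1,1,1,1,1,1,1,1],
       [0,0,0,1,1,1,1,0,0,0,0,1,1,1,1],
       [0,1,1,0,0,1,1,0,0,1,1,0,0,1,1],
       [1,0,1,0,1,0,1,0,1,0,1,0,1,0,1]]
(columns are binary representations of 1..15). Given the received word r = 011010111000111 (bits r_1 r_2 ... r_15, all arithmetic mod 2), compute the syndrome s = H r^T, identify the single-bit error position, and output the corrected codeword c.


s = (1, 1, 1, 0)^T, error position = 14, corrected codeword c = 011010111000101

Compute s = H r^T mod 2 one row at a time:
  s_1 = 1 + 1 + 0 + 0 + 0 + 1 + 1 + 1 = 5 ≡ 1 (mod 2).
  s_2 = 0 + 1 + 0 + 1 + 0 + 1 + 1 + 1 = 5 ≡ 1 (mod 2).
  s_3 = 1 + 1 + 0 + 1 + 0 + 0 + 1 + 1 = 5 ≡ 1 (mod 2).
  s_4 = 0 + 1 + 1 + 1 + 1 + 0 + 1 + 1 = 6 ≡ 0 (mod 2).
s = (1, 1, 1, 0)^T — this equals column 14 of H (binary 1110), so error is at position 14.
Correct: flip bit 14 of r = 011010111000111 to get c = 011010111000101.


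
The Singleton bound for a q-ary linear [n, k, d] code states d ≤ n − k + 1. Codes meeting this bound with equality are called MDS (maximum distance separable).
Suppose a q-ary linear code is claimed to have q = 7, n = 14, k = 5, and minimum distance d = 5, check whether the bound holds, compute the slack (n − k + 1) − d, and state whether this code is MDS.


Singleton RHS = n − k + 1 = 10, slack = 5, bound satisfied, not MDS.

Singleton bound: d ≤ n − k + 1.
Here n = 14, k = 5, so n − k + 1 = 10.
Given d = 5, check d ≤ 10: YES.
Slack = (n − k + 1) − d = 5.
The code is NOT MDS (slack = 5 > 0).
Description: the claimed parameters are [14, 5, 5]_7; such a code would be non-MDS.


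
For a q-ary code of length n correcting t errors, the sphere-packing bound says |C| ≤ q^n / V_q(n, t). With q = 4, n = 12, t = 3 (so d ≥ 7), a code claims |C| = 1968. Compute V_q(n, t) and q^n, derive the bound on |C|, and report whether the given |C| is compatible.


V_q(n, t) = 6571, q^n = 16777216, Hamming bound = 2553, |C| = 1968 ≤ bound (satisfied).

Step 1: Compute V_q(n, t) = Σ_{j=0}^3 C(n, j) (q−1)^j.
  j = 0: C(12,0)·(3)^0 = 1·1 = 1.
  j = 1: C(12,1)·(3)^1 = 12·3 = 36.
  j = 2: C(12,2)·(3)^2 = 66·9 = 594.
  j = 3: C(12,3)·(3)^3 = 220·27 = 5940.
  V_q(n, t) = 1 + 36 + 594 + 5940 = 6571.
Step 2: q^n = 4^12 = 16777216.
Step 3: Hamming bound ⌊q^n / V_q(n,t)⌋ = ⌊16777216/6571⌋ = 2553.
Step 4: Compare |C| = 1968 to 2553: satisfied.
The claimed |C| lies below the Hamming bound.


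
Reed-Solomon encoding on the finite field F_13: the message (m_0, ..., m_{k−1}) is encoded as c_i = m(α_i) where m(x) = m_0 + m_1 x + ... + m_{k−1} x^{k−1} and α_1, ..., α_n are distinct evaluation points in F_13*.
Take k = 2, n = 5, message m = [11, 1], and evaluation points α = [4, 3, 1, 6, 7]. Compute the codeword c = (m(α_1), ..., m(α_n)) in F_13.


c = [2, 1, 12, 4, 5]

Message polynomial: m(x) = 11 + 1·x (mod 13).
For each evaluation point α_i, compute m(α_i) mod 13:
  α_1 = 4: Horner steps 1 → 2, so m(4) = 2.
  α_2 = 3: Horner steps 1 → 1, so m(3) = 1.
  α_3 = 1: Horner steps 1 → 12, so m(1) = 12.
  α_4 = 6: Horner steps 1 → 4, so m(6) = 4.
  α_5 = 7: Horner steps 1 → 5, so m(7) = 5.
Codeword c = [2, 1, 12, 4, 5] ∈ F_13^5.


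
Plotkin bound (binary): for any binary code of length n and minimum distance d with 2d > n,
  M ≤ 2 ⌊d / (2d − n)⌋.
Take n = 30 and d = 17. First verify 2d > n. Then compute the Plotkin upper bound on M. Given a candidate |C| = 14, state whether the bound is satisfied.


Plotkin bound M ≤ 8; given |C| = 14 > bound (violated).

Check applicability: 2d = 34, n = 30.
2d − n = 4 > 0, so Plotkin applies.
Compute d/(2d−n) = 17/4 ≈ 4.2500.
⌊d/(2d−n)⌋ = 4.
Plotkin bound: M ≤ 2·4 = 8.
Given |C| = 14, check: VIOLATED.
This |C| is above the Plotkin bound, so no binary code with n = 30, d = 17 and 14 codewords exists.


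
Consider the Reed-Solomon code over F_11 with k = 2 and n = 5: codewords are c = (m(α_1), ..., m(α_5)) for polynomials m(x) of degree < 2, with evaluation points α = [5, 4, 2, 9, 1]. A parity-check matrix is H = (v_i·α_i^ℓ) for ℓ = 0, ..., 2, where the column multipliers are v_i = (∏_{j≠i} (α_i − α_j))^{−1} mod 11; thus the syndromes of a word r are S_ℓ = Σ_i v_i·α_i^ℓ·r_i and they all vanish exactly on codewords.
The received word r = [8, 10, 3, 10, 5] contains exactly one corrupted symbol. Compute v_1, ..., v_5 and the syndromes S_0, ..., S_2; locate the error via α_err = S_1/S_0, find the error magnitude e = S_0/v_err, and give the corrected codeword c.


S = (6, 10, 2), error at position 4, error magnitude e = 10, c = [8, 10, 3, 0, 5].

Step 1: column multipliers v_i = (∏_{j≠i}(α_i − α_j))^{−1} mod 11.
  i = 1 (α = 5): (5−4)(5−2)(5−9)(5−1) = 1·3·(−4)·4 = −48 ≡ 7, so v_1 = 7^{−1} = 8 (mod 11).
  i = 2 (α = 4): (4−5)(4−2)(4−9)(4−1) = (−1)·2·(−5)·3 = 30 ≡ 8, so v_2 = 8^{−1} = 7 (mod 11).
  i = 3 (α = 2): (2−5)(2−4)(2−9)(2−1) = (−3)·(−2)·(−7)·1 = −42 ≡ 2, so v_3 = 2^{−1} = 6 (mod 11).
  i = 4 (α = 9): (9−5)(9−4)(9−2)(9−1) = 4·5·7·8 = 1120 ≡ 9, so v_4 = 9^{−1} = 5 (mod 11).
  i = 5 (α = 1): (1−5)(1−4)(1−2)(1−9) = (−4)·(−3)·(−1)·(−8) = 96 ≡ 8, so v_5 = 8^{−1} = 7 (mod 11).
  v = [8, 7, 6, 5, 7].
Step 2: syndromes of r = [8, 10, 3, 10, 5] (all sums mod 11).
  S_0 = Σ v_i r_i = 8·8 + 7·10 + 6·3 + 5·10 + 7·5 = 237 ≡ 6.
  S_1 = Σ v_i α_i r_i = 8·5·8 + 7·4·10 + 6·2·3 + 5·9·10 + 7·1·5 = 1121 ≡ 10.
  α_i^2 mod 11 = [3, 5, 4, 4, 1].
  S_2 = Σ v_i α_i^2 r_i = 8·3·8 + 7·5·10 + 6·4·3 + 5·4·10 + 7·1·5 = 849 ≡ 2.
  S = (6, 10, 2) ≠ 0, so r is not a codeword (an error is present).
Step 3: locate the error. For a single error e at position i, S_ℓ = v_i·e·α_i^ℓ, so α_err = S_1/S_0.
  S_0^{−1} = 6^{−1} = 2 (mod 11), so α_err = 10·2 = 20 ≡ 9 = α_4. Error position i = 4.
  Consistency check: S_2/S_1 = 2·10 = 20 ≡ 9 = α_err ✓ (single-error assumption holds).
Step 4: error magnitude e = S_0/v_4 = S_0·∏_{j≠4}(α_4 − α_j) = 6·9 = 54 ≡ 10 (mod 11).
Step 5: correct position 4: c_4 = r_4 − e = 10 − 10 ≡ 0 (mod 11). Hence c = [8, 10, 3, 0, 5].
  Check: interpolating c through the α_i gives m(x) = 7 + 9·x (degree < 2) with m(α_i) = c_i for every i, so c is indeed a codeword.


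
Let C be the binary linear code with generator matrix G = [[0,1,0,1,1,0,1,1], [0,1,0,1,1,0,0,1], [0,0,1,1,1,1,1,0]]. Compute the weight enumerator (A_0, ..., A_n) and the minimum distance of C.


Weight distribution: A_0 = 1, A_1 = 1, A_4 = 3, A_5 = 3. Minimum distance d = 1.

Enumerate all 2^3 = 8 messages m ∈ F_2^3.
For each, compute codeword c = mG in F_2^8, then tally its weight.
  m = 000 → c = 00000000, weight = 0.
  m = 100 → c = 01011011, weight = 5.
  m = 010 → c = 01011001, weight = 4.
  m = 110 → c = 00000010, weight = 1.
  m = 001 → c = 00111110, weight = 5.
  m = 101 → c = 01100101, weight = 4.
  m = 011 → c = 01100111, weight = 5.
  m = 111 → c = 00111100, weight = 4.
Tally weights:
  weight 0: 1 codewords.
  weight 1: 1 codewords.
  weight 4: 3 codewords.
  weight 5: 3 codewords.
Minimum distance d = smallest w > 0 with A_w > 0 = 1.
Sanity: Σ A_w = 8 = 2^3 = 8 ✓.


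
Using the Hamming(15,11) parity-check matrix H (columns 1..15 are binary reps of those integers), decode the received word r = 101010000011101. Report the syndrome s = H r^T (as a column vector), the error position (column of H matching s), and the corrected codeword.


s = (0, 0, 1, 0)^T, error position = 2, corrected codeword c = 111010000011101

Compute s = H r^T mod 2 one row at a time:
  s_1 = 0 + 0 + 0 + 1 + 1 + 1 + 0 + 1 = 4 ≡ 0 (mod 2).
  s_2 = 0 + 1 + 0 + 0 + 1 + 1 + 0 + 1 = 4 ≡ 0 (mod 2).
  s_3 = 0 + 1 + 0 + 0 + 0 + 1 + 0 + 1 = 3 ≡ 1 (mod 2).
  s_4 = 1 + 1 + 1 + 0 + 0 + 1 + 1 + 1 = 6 ≡ 0 (mod 2).
s = (0, 0, 1, 0)^T — this equals column 2 of H (binary 0010), so error is at position 2.
Correct: flip bit 2 of r = 101010000011101 to get c = 111010000011101.
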